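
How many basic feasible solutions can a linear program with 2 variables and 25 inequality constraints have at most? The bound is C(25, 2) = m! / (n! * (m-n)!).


Each vertex corresponds to some choice of n active constraints out of m, so the number of vertices is at most C(m, n) = m! / (n!(m-n)!).
m = 25, n = 2
Numerator: 25 * 24
Denominator: 2! = 2
C(25, 2) = 300


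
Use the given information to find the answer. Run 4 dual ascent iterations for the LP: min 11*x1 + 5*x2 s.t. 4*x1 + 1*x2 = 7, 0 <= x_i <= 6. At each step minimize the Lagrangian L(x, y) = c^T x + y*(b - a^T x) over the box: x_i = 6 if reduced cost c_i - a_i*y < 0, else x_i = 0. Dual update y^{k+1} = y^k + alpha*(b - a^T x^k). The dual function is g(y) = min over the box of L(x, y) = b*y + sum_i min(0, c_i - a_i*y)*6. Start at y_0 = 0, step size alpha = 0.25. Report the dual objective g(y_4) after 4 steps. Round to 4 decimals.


Dual ascent for LP: min 11*x1 + 5*x2, 4*x1 + 1*x2 = 7, 0 <= x_i <= 6
Step 1: y^k = 0.0, reduced costs: (11.0, 5.0)
  x^k = (0.0, 0.0), subgradient = b - a^T x = 7.0
  y^{k+1} = 0.0 + 0.25*7.0 = 1.75
Step 2: y^k = 1.75, reduced costs: (4.0, 3.25)
  x^k = (0.0, 0.0), subgradient = b - a^T x = 7.0
  y^{k+1} = 1.75 + 0.25*7.0 = 3.5
Step 3: y^k = 3.5, reduced costs: (-3.0, 1.5)
  x^k = (6.0, 0.0), subgradient = b - a^T x = -17.0
  y^{k+1} = 3.5 + 0.25*-17.0 = -0.75
Step 4: y^k = -0.75, reduced costs: (14.0, 5.75)
  x^k = (0.0, 0.0), subgradient = b - a^T x = 7.0
  y^{k+1} = -0.75 + 0.25*7.0 = 1.0
Dual objective at y_4 = 1.0: reduced costs (7.0, 4.0), box minimizer x = (0.0, 0.0)
g(y_4) = b*y + (c1 - a1*y)*x1 + (c2 - a2*y)*x2 = 7*1.0 + 7.0*0.0 + 4.0*0.0 = 7.0 + 0.0 + 0.0 = 7.0


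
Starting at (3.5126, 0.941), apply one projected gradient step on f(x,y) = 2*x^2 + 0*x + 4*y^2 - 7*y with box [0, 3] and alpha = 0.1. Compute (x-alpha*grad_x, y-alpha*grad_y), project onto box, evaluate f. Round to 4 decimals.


Step 1: Compute gradient at (3.5126, 0.941).
grad_x = 2*2*3.5126 + 0 = 14.0504
grad_y = 2*4*0.941 - 7 = 0.528
Step 2: Gradient step.
x_raw = 3.5126 - 0.1*14.0504 = 2.1076
y_raw = 0.941 - 0.1*0.528 = 0.8882
Step 3: Project onto [0, 3].
x_proj = clip(2.1076) = 2.1076
y_proj = clip(0.8882) = 0.8882
Step 4: Evaluate f.
f(2.1076, 0.8882) = 5.8218


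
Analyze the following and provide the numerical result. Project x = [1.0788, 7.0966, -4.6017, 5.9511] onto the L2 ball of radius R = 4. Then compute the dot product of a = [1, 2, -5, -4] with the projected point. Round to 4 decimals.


Step 1: Compute ||x|| (intermediates to 6 decimals).
||x|| = sqrt(1.0788^2 + 7.0966^2 + (-4.6017)^2 + 5.9511^2) = 10.397922
Step 2: Project.
Since ||x|| > R, scale = R/||x|| = 4/10.397922 = 0.384692, proj(x) = scale * x
proj(x) = [0.415006, 2.730005, -1.770237, 2.289341]
Step 3: Dot product.
a^T * proj(x) = 1*0.415006 + 2*2.730005 - 5*(-1.770237) - 4*2.289341 = 5.5688


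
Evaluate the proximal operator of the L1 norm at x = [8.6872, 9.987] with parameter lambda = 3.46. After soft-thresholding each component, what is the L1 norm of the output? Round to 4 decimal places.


Soft-thresholding with lambda = 3.46:
prox(8.6872) = sign(8.6872)*max(|8.6872| - 3.46, 0) = 5.2272
prox(9.987) = sign(9.987)*max(|9.987| - 3.46, 0) = 6.527
prox(x) = [5.2272, 6.527]
||prox(x)||_1 = 5.2272 + 6.527 = 11.7542


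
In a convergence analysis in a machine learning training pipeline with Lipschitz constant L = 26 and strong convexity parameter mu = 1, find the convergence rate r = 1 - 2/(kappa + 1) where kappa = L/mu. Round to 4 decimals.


Step 1: Compute the condition number.
kappa = L/mu = 26/1 = 26.0
Step 2: Compute the convergence rate.
r = 1 - 2/(kappa + 1) = 1 - 2*mu/(L + mu) = (L - mu)/(L + mu) = 25/27 = 0.9259


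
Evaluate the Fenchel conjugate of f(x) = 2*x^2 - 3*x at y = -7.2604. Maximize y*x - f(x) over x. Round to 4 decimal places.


f*(y) = sup_x {y*x - a*x^2 - b*x} = sup_x {(y-b)*x - a*x^2}
FOC: (y - b) - 2a*x = 0 => x* = (y - b)/(2a)
x* = (-7.2604 + 3)/(2*2) = -1.0651
f*(-7.2604) = (y-b)^2/(4a) = (-7.2604 + 3)^2/(4*2)
= 18.151/8 = 2.2689


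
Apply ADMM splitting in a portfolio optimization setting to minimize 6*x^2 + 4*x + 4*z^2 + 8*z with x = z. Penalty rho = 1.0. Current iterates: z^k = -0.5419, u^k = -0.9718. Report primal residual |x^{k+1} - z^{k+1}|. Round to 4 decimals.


ADMM iteration with rho = 1.0, z^k = -0.5419, u^k = -0.9718
Step 1: x-update.
Minimize 6*x^2 + 4*x + (1.0/2)*(x + 0.5419 - 0.9718)^2
FOC: (2*6 + 1.0)*x = -4 + 1.0*(-0.5419 + 0.9718)
x^{k+1} = -0.2746
Step 2: z-update.
Minimize 4*z^2 + 8*z + (1.0/2)*(-0.2746 - z - 0.9718)^2
FOC: (2*4 + 1.0)*z = -8 + 1.0*(-0.2746 - 0.9718)
z^{k+1} = -1.0274
Step 3: u-update.
u^{k+1} = -0.9718 - 0.2746 + 1.0274 = -0.219
Step 4: Primal residual = |-0.2746 + 1.0274| = 0.7528


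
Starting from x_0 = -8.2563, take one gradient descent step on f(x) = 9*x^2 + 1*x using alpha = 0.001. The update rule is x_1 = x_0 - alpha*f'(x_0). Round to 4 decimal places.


We compute the gradient at x_0 and apply the update.
f'(x) = 18*x + 1
f'(-8.2563) = 18*-8.2563 + 1 = -147.6134
x_1 = -8.2563 - 0.001*-147.6134 = -8.1087


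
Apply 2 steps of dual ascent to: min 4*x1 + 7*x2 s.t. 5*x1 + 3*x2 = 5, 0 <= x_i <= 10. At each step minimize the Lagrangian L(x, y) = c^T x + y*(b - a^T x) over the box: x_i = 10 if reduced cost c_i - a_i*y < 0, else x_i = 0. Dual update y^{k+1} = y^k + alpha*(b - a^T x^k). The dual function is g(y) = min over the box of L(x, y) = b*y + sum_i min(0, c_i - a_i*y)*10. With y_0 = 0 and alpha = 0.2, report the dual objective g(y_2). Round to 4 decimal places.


Dual ascent for LP: min 4*x1 + 7*x2, 5*x1 + 3*x2 = 5, 0 <= x_i <= 10
Step 1: y^k = 0.0, reduced costs: (4.0, 7.0)
  x^k = (0.0, 0.0), subgradient = b - a^T x = 5.0
  y^{k+1} = 0.0 + 0.2*5.0 = 1.0
Step 2: y^k = 1.0, reduced costs: (-1.0, 4.0)
  x^k = (10.0, 0.0), subgradient = b - a^T x = -45.0
  y^{k+1} = 1.0 + 0.2*-45.0 = -8.0
Dual objective at y_2 = -8.0: reduced costs (44.0, 31.0), box minimizer x = (0.0, 0.0)
g(y_2) = b*y + (c1 - a1*y)*x1 + (c2 - a2*y)*x2 = 5*(-8.0) + 44.0*0.0 + 31.0*0.0 = -40.0 + 0.0 + 0.0 = -40.0


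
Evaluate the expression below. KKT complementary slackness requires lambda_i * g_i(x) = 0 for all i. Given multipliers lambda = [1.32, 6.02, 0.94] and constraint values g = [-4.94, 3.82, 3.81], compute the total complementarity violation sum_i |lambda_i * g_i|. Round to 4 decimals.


KKT complementary slackness check:
lambda_1 * g_1 = 1.32 * -4.94 = -6.5208
lambda_2 * g_2 = 6.02 * 3.82 = 22.9964
lambda_3 * g_3 = 0.94 * 3.81 = 3.5814
Total violation = 6.5208 + 22.9964 + 3.5814 = 33.0986


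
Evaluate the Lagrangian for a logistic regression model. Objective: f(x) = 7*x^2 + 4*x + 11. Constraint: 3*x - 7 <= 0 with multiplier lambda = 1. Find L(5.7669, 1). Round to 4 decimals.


Step 1: Evaluate f(x).
f(5.7669) = 7*5.7669^2 + 4*5.7669 + 11 = 266.8675
Step 2: Evaluate g(x).
g(5.7669) = 3*5.7669 - 7 = 10.3007
Step 3: Compute Lagrangian.
L = 266.8675 + 1*10.3007 = 277.1682


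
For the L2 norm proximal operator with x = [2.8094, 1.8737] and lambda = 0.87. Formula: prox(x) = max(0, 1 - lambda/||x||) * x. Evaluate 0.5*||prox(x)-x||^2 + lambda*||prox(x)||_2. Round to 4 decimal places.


Step 1: Compute ||x||.
||x|| = 3.3769
Step 2: Compute scaling factor.
scale = max(0, 1 - 0.87/3.3769) = 0.7424
Step 3: prox(x) = [2.0856, 1.391]
||prox(x)|| = 2.5069
Step 4: Proximal objective.
0.5*||prox-x||^2 = 0.3785
lambda*||prox|| = 2.181
Total = 2.5595


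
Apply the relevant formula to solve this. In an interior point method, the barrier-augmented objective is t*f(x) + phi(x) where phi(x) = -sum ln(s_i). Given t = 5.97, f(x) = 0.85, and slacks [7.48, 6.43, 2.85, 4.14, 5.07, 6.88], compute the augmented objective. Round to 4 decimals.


Step 1: Compute log-barrier.
ln values: [2.0122, 1.861, 1.0473, 1.4207, 1.6233, 1.9286]
phi = -(2.0122 + 1.861 + 1.0473 + 1.4207 + 1.6233 + 1.9286) = -9.8932
Step 2: Compute augmented objective.
t*f(x) = 5.97*0.85 = 5.0745
Total = 5.0745 - 9.8932 = -4.8187


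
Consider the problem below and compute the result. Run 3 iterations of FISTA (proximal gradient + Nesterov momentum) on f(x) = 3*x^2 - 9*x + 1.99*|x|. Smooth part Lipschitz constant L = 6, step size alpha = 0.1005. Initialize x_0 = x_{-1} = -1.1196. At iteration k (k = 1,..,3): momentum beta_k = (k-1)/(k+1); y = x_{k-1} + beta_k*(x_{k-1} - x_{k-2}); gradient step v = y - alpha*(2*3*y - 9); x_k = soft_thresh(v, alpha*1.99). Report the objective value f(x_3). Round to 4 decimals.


FISTA on f(x) = 3*x^2 - 9*x + 1.99*|x|
L = 6, alpha = 0.1005
Iteration 1: beta = 0.0, y = -1.1196 + 0.0*(-1.1196 + 1.1196) = -1.1196
  grad(y) = -15.7176, v = y - alpha*grad = 0.46
  prox(v) = soft_thresh(0.46, 0.2) = 0.26
Iteration 2: beta = 0.3333, y = 0.26 + 0.3333*(0.26 + 1.1196) = 0.7199
  grad(y) = -4.6806, v = y - alpha*grad = 1.1903
  prox(v) = soft_thresh(1.1903, 0.2) = 0.9903
Iteration 3: beta = 0.5, y = 0.9903 + 0.5*(0.9903 - 0.26) = 1.3554
  grad(y) = -0.8673, v = y - alpha*grad = 1.4426
  prox(v) = soft_thresh(1.4426, 0.2) = 1.2426
f(x_3) = 3*1.2426^2 - 9*1.2426 + 1.99*|1.2426| = -4.0785


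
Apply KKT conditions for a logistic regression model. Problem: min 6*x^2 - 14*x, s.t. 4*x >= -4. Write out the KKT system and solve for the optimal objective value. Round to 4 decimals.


Step 1: Try lambda = 0 (constraint inactive).
Stationarity: 2*6*x - 14 = 0
x* = 14/(2*6) = 7/6 = 1.1667 (rounded; the exact value 7/6 is used below)
Check constraint: 4*1.1667 = 4.6668 >= -4 -- satisfied.
Step 2: Compute optimal value.
f(x*) = 6*(7/6)^2 - 14*(7/6) = -8.1667


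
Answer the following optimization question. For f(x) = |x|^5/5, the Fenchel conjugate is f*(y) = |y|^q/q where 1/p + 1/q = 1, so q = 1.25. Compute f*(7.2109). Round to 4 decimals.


The conjugate exponent q satisfies 1/p + 1/q = 1.
p = 5, so q = 5/(5 - 1) = 1.25
|y|^q = 7.2109^1.25 = 11.8164
f*(7.2109) = 11.8164 / 1.25 = 9.4532


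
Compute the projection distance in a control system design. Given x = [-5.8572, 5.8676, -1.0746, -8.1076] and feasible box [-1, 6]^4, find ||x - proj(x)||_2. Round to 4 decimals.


Project each component onto [-1, 6].
clip(-5.8572) = -1.0, clip(5.8676) = 5.8676, clip(-1.0746) = -1.0, clip(-8.1076) = -1.0
Projection = [-1.0, 5.8676, -1.0, -1.0]
Squared diffs: [23.5924, 0.0, 0.0056, 50.518]
Distance = sqrt(74.116) = 8.6091


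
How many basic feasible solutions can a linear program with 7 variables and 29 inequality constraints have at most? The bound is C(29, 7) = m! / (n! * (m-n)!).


Each vertex corresponds to some choice of n active constraints out of m, so the number of vertices is at most C(m, n) = m! / (n!(m-n)!).
m = 29, n = 7
Numerator: 29 * 28 * 27 * 26 * 25 * 24 * 23
Denominator: 7! = 5040
C(29, 7) = 1560780


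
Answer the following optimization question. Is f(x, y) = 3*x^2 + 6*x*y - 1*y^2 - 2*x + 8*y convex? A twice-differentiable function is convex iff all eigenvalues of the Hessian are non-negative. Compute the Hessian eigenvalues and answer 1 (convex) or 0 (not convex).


The Hessian of f(x,y) = 3*x^2 + 6*x*y - 1*y^2 - 2*x + 8*y is:
H = [[6, 6], [6, -2]]
Trace = 6 - 2 = 4
Determinant = 6*-2 - (6)^2 = -48
Discriminant = (4)^2 - 4*-48 = 208.0
Eigenvalues: lambda_1 = -5.2111, lambda_2 = 9.2111
The function is not convex.

0


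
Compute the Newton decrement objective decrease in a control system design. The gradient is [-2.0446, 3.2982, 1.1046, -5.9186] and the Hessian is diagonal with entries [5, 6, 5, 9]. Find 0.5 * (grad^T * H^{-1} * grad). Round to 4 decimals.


Step 1: H is diagonal, so H^(-1) * g = [-0.4089, 0.5497, 0.2209, -0.6576].
Step 2: g^T H^(-1) g = sum_i g_i^2 / H_ii
  = (-2.0446)^2/5 + (3.2982)^2/6 + (1.1046)^2/5 + (-5.9186)^2/9
  = 0.8361 + 1.813 + 0.244 + 3.8922 = 6.7853
Step 3: Objective decrease = 0.5 * g^T H^(-1) g = 3.3927


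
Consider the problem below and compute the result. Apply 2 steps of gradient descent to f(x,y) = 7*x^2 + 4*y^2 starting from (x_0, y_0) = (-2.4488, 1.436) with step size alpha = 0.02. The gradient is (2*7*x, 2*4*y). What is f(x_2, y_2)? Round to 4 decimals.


Gradient descent on f(x,y) = 7*x^2 + 4*y^2.
Starting point: (-2.4488, 1.436), alpha = 0.02
Step 1: grad_x = 2*7*-2.4488 = -34.2832, grad_y = 2*4*1.436 = 11.488
  x_1 = -2.4488 - 0.02*-34.2832 = -1.7631
  y_1 = 1.436 - 0.02*11.488 = 1.2062
Step 2: grad_x = 2*7*-1.7631 = -24.6839, grad_y = 2*4*1.2062 = 9.6499
  x_2 = -1.7631 - 0.02*-24.6839 = -1.2695
  y_2 = 1.2062 - 0.02*9.6499 = 1.0132
f(-1.2695, 1.0132) = 7*(-1.2695)^2 + 4*1.0132^2 = 15.3873


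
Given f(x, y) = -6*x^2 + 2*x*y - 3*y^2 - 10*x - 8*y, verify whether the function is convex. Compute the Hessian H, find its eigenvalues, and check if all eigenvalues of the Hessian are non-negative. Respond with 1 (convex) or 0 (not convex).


The Hessian of f(x,y) = -6*x^2 + 2*x*y - 3*y^2 - 10*x - 8*y is:
H = [[-12, 2], [2, -6]]
Trace = -12 - 6 = -18
Determinant = -12*-6 - (2)^2 = 68
Discriminant = (-18)^2 - 4*68 = 52.0
Eigenvalues: lambda_1 = -12.6056, lambda_2 = -5.3944
The function is not convex.

0


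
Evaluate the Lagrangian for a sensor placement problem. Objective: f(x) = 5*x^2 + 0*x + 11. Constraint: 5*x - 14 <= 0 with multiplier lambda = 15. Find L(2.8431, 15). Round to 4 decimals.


Step 1: Evaluate f(x).
f(2.8431) = 5*2.8431^2 + 0*2.8431 + 11 = 51.4161
Step 2: Evaluate g(x).
g(2.8431) = 5*2.8431 - 14 = 0.2155
Step 3: Compute Lagrangian.
L = 51.4161 + 15*0.2155 = 54.6486


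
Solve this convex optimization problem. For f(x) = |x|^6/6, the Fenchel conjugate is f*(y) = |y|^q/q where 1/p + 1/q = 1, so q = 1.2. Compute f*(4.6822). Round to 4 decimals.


The conjugate exponent q satisfies 1/p + 1/q = 1.
p = 6, so q = 6/(6 - 1) = 1.2
|y|^q = 4.6822^1.2 = 6.3759
f*(4.6822) = 6.3759 / 1.2 = 5.3132


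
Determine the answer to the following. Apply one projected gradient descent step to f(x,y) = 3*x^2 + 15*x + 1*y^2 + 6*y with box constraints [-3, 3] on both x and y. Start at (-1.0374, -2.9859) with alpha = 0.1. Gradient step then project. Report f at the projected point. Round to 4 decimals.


Step 1: Compute gradient at (-1.0374, -2.9859).
grad_x = 2*3*-1.0374 + 15 = 8.7756
grad_y = 2*1*-2.9859 + 6 = 0.0282
Step 2: Gradient step.
x_raw = -1.0374 - 0.1*8.7756 = -1.915
y_raw = -2.9859 - 0.1*0.0282 = -2.9887
Step 3: Project onto [-3, 3].
x_proj = clip(-1.915) = -1.915
y_proj = clip(-2.9887) = -2.9887
Step 4: Evaluate f.
f(-1.915, -2.9887) = -26.7231


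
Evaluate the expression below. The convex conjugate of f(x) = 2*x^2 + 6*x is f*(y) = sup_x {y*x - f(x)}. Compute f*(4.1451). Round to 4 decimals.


f*(y) = sup_x {y*x - a*x^2 - b*x} = sup_x {(y-b)*x - a*x^2}
FOC: (y - b) - 2a*x = 0 => x* = (y - b)/(2a)
x* = (4.1451 - 6)/(2*2) = -0.4637
f*(4.1451) = (y-b)^2/(4a) = (4.1451 - 6)^2/(4*2)
= 3.4407/8 = 0.4301


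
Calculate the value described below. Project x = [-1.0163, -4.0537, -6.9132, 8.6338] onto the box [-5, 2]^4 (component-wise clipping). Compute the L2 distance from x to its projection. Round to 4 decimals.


Project each component onto [-5, 2].
clip(-1.0163) = -1.0163, clip(-4.0537) = -4.0537, clip(-6.9132) = -5.0, clip(8.6338) = 2.0
Projection = [-1.0163, -4.0537, -5.0, 2.0]
Squared diffs: [0.0, 0.0, 3.6603, 44.0073]
Distance = sqrt(47.6676) = 6.9042


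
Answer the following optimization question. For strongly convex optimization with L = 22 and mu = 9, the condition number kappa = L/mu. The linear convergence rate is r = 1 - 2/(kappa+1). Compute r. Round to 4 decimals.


Step 1: Compute the condition number.
kappa = L/mu = 22/9 = 2.4444
Step 2: Compute the convergence rate.
r = 1 - 2/(kappa + 1) = 1 - 2*mu/(L + mu) = (L - mu)/(L + mu) = 13/31 = 0.4194


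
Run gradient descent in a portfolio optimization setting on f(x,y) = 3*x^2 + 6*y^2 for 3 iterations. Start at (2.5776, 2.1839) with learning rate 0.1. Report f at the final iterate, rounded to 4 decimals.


Gradient descent on f(x,y) = 3*x^2 + 6*y^2.
Starting point: (2.5776, 2.1839), alpha = 0.1
Step 1: grad_x = 2*3*2.5776 = 15.4656, grad_y = 2*6*2.1839 = 26.2068
  x_1 = 2.5776 - 0.1*15.4656 = 1.031
  y_1 = 2.1839 - 0.1*26.2068 = -0.4368
Step 2: grad_x = 2*3*1.031 = 6.1862, grad_y = 2*6*-0.4368 = -5.2414
  x_2 = 1.031 - 0.1*6.1862 = 0.4124
  y_2 = -0.4368 - 0.1*-5.2414 = 0.0874
Step 3: grad_x = 2*3*0.4124 = 2.4745, grad_y = 2*6*0.0874 = 1.0483
  x_3 = 0.4124 - 0.1*2.4745 = 0.165
  y_3 = 0.0874 - 0.1*1.0483 = -0.0175
f(0.165, -0.0175) = 3*0.165^2 + 6*(-0.0175)^2 = 0.0835


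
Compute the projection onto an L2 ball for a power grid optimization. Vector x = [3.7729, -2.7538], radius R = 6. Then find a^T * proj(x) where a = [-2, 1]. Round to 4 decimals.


Step 1: Compute ||x|| (intermediates to 6 decimals).
||x|| = sqrt(3.7729^2 + (-2.7538)^2) = 4.670994
Step 2: Project.
Since ||x|| <= R, proj = x (no scaling needed).
proj(x) = [3.7729, -2.7538]
Step 3: Dot product.
a^T * proj(x) = -2*3.7729 + 1*(-2.7538) = -10.2996


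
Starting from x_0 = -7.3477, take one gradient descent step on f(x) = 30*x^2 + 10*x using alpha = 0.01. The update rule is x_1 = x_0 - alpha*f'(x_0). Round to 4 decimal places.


We compute the gradient at x_0 and apply the update.
f'(x) = 60*x + 10
f'(-7.3477) = 60*-7.3477 + 10 = -430.862
x_1 = -7.3477 - 0.01*-430.862 = -3.0391


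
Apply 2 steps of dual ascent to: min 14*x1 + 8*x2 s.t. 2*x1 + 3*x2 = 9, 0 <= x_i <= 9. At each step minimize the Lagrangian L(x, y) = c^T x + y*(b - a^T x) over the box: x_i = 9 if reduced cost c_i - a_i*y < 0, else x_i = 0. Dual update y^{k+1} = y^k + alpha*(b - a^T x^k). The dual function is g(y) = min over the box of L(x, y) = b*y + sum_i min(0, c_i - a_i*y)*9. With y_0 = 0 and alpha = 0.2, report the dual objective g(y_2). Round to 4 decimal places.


Dual ascent for LP: min 14*x1 + 8*x2, 2*x1 + 3*x2 = 9, 0 <= x_i <= 9
Step 1: y^k = 0.0, reduced costs: (14.0, 8.0)
  x^k = (0.0, 0.0), subgradient = b - a^T x = 9.0
  y^{k+1} = 0.0 + 0.2*9.0 = 1.8
Step 2: y^k = 1.8, reduced costs: (10.4, 2.6)
  x^k = (0.0, 0.0), subgradient = b - a^T x = 9.0
  y^{k+1} = 1.8 + 0.2*9.0 = 3.6
Dual objective at y_2 = 3.6: reduced costs (6.8, -2.8), box minimizer x = (0.0, 9.0)
g(y_2) = b*y + (c1 - a1*y)*x1 + (c2 - a2*y)*x2 = 9*3.6 + 6.8*0.0 + (-2.8)*9.0 = 32.4 + 0.0 - 25.2 = 7.2


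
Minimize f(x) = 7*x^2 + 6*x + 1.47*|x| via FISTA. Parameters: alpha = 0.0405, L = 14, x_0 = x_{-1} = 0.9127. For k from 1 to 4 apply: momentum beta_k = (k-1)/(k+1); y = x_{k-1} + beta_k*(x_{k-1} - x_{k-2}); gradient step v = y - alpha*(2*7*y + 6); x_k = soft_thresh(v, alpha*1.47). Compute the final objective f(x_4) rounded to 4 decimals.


FISTA on f(x) = 7*x^2 + 6*x + 1.47*|x|
L = 14, alpha = 0.0405
Iteration 1: beta = 0.0, y = 0.9127 + 0.0*(0.9127 - 0.9127) = 0.9127
  grad(y) = 18.7778, v = y - alpha*grad = 0.1522
  prox(v) = soft_thresh(0.1522, 0.0595) = 0.0927
Iteration 2: beta = 0.3333, y = 0.0927 + 0.3333*(0.0927 - 0.9127) = -0.1807
  grad(y) = 3.4705, v = y - alpha*grad = -0.3212
  prox(v) = soft_thresh(-0.3212, 0.0595) = -0.2617
Iteration 3: beta = 0.5, y = -0.2617 + 0.5*(-0.2617 - 0.0927) = -0.4389
  grad(y) = -0.1443, v = y - alpha*grad = -0.433
  prox(v) = soft_thresh(-0.433, 0.0595) = -0.3735
Iteration 4: beta = 0.6, y = -0.3735 + 0.6*(-0.3735 + 0.2617) = -0.4406
  grad(y) = -0.1681, v = y - alpha*grad = -0.4338
  prox(v) = soft_thresh(-0.4338, 0.0595) = -0.3742
f(x_4) = 7*(-0.3742)^2 + 6*(-0.3742) + 1.47*|-0.3742| = -0.7149


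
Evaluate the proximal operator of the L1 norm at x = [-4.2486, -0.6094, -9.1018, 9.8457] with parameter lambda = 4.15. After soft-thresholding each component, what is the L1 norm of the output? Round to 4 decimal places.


Soft-thresholding with lambda = 4.15:
prox(-4.2486) = sign(-4.2486)*max(|-4.2486| - 4.15, 0) = -0.0986
prox(-0.6094) = sign(-0.6094)*max(|-0.6094| - 4.15, 0) = 0.0
prox(-9.1018) = sign(-9.1018)*max(|-9.1018| - 4.15, 0) = -4.9518
prox(9.8457) = sign(9.8457)*max(|9.8457| - 4.15, 0) = 5.6957
prox(x) = [-0.0986, 0.0, -4.9518, 5.6957]
||prox(x)||_1 = 0.0986 + 0.0 + 4.9518 + 5.6957 = 10.7461


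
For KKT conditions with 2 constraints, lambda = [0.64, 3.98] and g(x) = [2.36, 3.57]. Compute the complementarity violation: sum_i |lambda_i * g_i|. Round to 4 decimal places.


KKT complementary slackness check:
lambda_1 * g_1 = 0.64 * 2.36 = 1.5104
lambda_2 * g_2 = 3.98 * 3.57 = 14.2086
Total violation = 1.5104 + 14.2086 = 15.719


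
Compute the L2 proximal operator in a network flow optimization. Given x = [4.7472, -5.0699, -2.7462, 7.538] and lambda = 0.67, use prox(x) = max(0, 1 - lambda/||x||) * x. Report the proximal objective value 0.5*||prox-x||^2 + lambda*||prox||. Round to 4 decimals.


Step 1: Compute ||x||.
||x|| = 10.6114
Step 2: Compute scaling factor.
scale = max(0, 1 - 0.67/10.6114) = 0.9369
Step 3: prox(x) = [4.4475, -4.7498, -2.5728, 7.0621]
||prox(x)|| = 9.9414
Step 4: Proximal objective.
0.5*||prox-x||^2 = 0.2245
lambda*||prox|| = 6.6607
Total = 6.8852


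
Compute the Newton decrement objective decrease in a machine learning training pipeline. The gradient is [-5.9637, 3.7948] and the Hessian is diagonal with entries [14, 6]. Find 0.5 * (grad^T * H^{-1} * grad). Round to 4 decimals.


Step 1: H is diagonal, so H^(-1) * g = [-0.426, 0.6325].
Step 2: g^T H^(-1) g = sum_i g_i^2 / H_ii
  = (-5.9637)^2/14 + (3.7948)^2/6
  = 2.5404 + 2.4001 = 4.9405
Step 3: Objective decrease = 0.5 * g^T H^(-1) g = 2.4702


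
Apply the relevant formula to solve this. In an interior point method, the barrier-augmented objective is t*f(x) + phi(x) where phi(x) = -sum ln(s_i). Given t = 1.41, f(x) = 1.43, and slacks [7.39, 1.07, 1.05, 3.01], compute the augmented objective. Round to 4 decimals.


Step 1: Compute log-barrier.
ln values: [2.0001, 0.0677, 0.0488, 1.1019]
phi = -(2.0001 + 0.0677 + 0.0488 + 1.1019) = -3.2185
Step 2: Compute augmented objective.
t*f(x) = 1.41*1.43 = 2.0163
Total = 2.0163 - 3.2185 = -1.2022


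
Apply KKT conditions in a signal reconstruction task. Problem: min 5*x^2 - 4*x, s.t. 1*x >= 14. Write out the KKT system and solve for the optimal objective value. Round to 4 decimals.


Step 1: Try lambda = 0 (constraint inactive).
x_unc = 4/(2*5) = 0.4
Check: 1*0.4 = 0.4 < 14 -- violated!
Step 2: Constraint must be active: 1*x = 14
x* = 14/1 = 14.0
lambda = (2*5*14.0 - 4)/1 = 136.0
Step 3: Compute optimal value.
f(x*) = 5*14.0^2 - 4*14.0 = 924.0


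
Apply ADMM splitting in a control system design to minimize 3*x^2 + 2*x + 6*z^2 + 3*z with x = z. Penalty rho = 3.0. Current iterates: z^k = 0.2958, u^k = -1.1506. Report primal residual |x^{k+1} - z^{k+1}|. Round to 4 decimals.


ADMM iteration with rho = 3.0, z^k = 0.2958, u^k = -1.1506
Step 1: x-update.
Minimize 3*x^2 + 2*x + (3.0/2)*(x - 0.2958 - 1.1506)^2
FOC: (2*3 + 3.0)*x = -2 + 3.0*(0.2958 + 1.1506)
x^{k+1} = 0.2599
Step 2: z-update.
Minimize 6*z^2 + 3*z + (3.0/2)*(0.2599 - z - 1.1506)^2
FOC: (2*6 + 3.0)*z = -3 + 3.0*(0.2599 - 1.1506)
z^{k+1} = -0.3781
Step 3: u-update.
u^{k+1} = -1.1506 + 0.2599 + 0.3781 = -0.5126
Step 4: Primal residual = |0.2599 + 0.3781| = 0.638


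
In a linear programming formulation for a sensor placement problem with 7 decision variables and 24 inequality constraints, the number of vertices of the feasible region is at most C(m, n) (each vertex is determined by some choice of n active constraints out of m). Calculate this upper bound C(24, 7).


Each vertex corresponds to some choice of n active constraints out of m, so the number of vertices is at most C(m, n) = m! / (n!(m-n)!).
m = 24, n = 7
Numerator: 24 * 23 * 22 * 21 * 20 * 19 * 18
Denominator: 7! = 5040
C(24, 7) = 346104


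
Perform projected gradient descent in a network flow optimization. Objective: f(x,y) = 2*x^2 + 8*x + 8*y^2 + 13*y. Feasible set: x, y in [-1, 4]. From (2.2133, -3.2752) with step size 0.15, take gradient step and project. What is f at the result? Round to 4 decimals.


Step 1: Compute gradient at (2.2133, -3.2752).
grad_x = 2*2*2.2133 + 8 = 16.8532
grad_y = 2*8*-3.2752 + 13 = -39.4032
Step 2: Gradient step.
x_raw = 2.2133 - 0.15*16.8532 = -0.3147
y_raw = -3.2752 - 0.15*-39.4032 = 2.6353
Step 3: Project onto [-1, 4].
x_proj = clip(-0.3147) = -0.3147
y_proj = clip(2.6353) = 2.6353
Step 4: Evaluate f.
f(-0.3147, 2.6353) = 87.4969


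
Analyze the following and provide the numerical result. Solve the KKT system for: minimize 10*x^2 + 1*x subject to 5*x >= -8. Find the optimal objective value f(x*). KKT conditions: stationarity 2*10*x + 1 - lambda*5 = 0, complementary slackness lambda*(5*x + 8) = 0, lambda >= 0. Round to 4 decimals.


Step 1: Try lambda = 0 (constraint inactive).
Stationarity: 2*10*x + 1 = 0
x* = -1/(2*10) = -0.05
Check constraint: 5*-0.05 = -0.25 >= -8 -- satisfied.
Step 2: Compute optimal value.
f(x*) = 10*(-0.05)^2 + 1*(-0.05) = -0.025


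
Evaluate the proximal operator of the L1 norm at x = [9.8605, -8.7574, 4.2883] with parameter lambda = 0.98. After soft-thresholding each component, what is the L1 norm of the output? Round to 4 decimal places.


Soft-thresholding with lambda = 0.98:
prox(9.8605) = sign(9.8605)*max(|9.8605| - 0.98, 0) = 8.8805
prox(-8.7574) = sign(-8.7574)*max(|-8.7574| - 0.98, 0) = -7.7774
prox(4.2883) = sign(4.2883)*max(|4.2883| - 0.98, 0) = 3.3083
prox(x) = [8.8805, -7.7774, 3.3083]
||prox(x)||_1 = 8.8805 + 7.7774 + 3.3083 = 19.9662


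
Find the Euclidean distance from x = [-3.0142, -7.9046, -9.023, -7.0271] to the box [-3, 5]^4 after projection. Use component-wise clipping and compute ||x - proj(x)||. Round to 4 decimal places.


Project each component onto [-3, 5].
clip(-3.0142) = -3.0, clip(-7.9046) = -3.0, clip(-9.023) = -3.0, clip(-7.0271) = -3.0
Projection = [-3.0, -3.0, -3.0, -3.0]
Squared diffs: [0.0002, 24.0551, 36.2765, 16.2175]
Distance = sqrt(76.5493) = 8.7492


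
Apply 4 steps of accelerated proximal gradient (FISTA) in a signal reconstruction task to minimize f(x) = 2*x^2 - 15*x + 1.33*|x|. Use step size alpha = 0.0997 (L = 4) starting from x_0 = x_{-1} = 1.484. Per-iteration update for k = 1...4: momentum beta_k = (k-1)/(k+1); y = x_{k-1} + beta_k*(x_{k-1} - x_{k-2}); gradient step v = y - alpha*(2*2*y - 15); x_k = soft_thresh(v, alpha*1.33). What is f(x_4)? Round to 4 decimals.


FISTA on f(x) = 2*x^2 - 15*x + 1.33*|x|
L = 4, alpha = 0.0997
Iteration 1: beta = 0.0, y = 1.484 + 0.0*(1.484 - 1.484) = 1.484
  grad(y) = -9.064, v = y - alpha*grad = 2.3877
  prox(v) = soft_thresh(2.3877, 0.1326) = 2.2551
Iteration 2: beta = 0.3333, y = 2.2551 + 0.3333*(2.2551 - 1.484) = 2.5121
  grad(y) = -4.9516, v = y - alpha*grad = 3.0058
  prox(v) = soft_thresh(3.0058, 0.1326) = 2.8732
Iteration 3: beta = 0.5, y = 2.8732 + 0.5*(2.8732 - 2.2551) = 3.1822
  grad(y) = -2.2711, v = y - alpha*grad = 3.4087
  prox(v) = soft_thresh(3.4087, 0.1326) = 3.2761
Iteration 4: beta = 0.6, y = 3.2761 + 0.6*(3.2761 - 2.8732) = 3.5178
  grad(y) = -0.9289, v = y - alpha*grad = 3.6104
  prox(v) = soft_thresh(3.6104, 0.1326) = 3.4778
f(x_4) = 2*3.4778^2 - 15*3.4778 + 1.33*|3.4778| = -23.3513


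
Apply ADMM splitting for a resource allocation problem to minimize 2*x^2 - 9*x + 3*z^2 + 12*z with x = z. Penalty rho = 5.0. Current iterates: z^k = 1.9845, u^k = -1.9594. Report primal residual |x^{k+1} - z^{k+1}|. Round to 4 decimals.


ADMM iteration with rho = 5.0, z^k = 1.9845, u^k = -1.9594
Step 1: x-update.
Minimize 2*x^2 - 9*x + (5.0/2)*(x - 1.9845 - 1.9594)^2
FOC: (2*2 + 5.0)*x = 9 + 5.0*(1.9845 + 1.9594)
x^{k+1} = 3.1911
Step 2: z-update.
Minimize 3*z^2 + 12*z + (5.0/2)*(3.1911 - z - 1.9594)^2
FOC: (2*3 + 5.0)*z = -12 + 5.0*(3.1911 - 1.9594)
z^{k+1} = -0.5311
Step 3: u-update.
u^{k+1} = -1.9594 + 3.1911 + 0.5311 = 1.7627
Step 4: Primal residual = |3.1911 + 0.5311| = 3.7221


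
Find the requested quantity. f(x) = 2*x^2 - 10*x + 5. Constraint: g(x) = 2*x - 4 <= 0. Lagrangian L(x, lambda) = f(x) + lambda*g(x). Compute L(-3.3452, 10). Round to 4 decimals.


Step 1: Evaluate f(x).
f(-3.3452) = 2*(-3.3452)^2 - 10*(-3.3452) + 5 = 60.8327
Step 2: Evaluate g(x).
g(-3.3452) = 2*-3.3452 - 4 = -10.6904
Step 3: Compute Lagrangian.
L = 60.8327 + 10*-10.6904 = -46.0713


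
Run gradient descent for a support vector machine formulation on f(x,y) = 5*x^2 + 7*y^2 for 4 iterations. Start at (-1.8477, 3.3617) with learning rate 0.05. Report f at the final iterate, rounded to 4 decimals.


Gradient descent on f(x,y) = 5*x^2 + 7*y^2.
Starting point: (-1.8477, 3.3617), alpha = 0.05
Step 1: grad_x = 2*5*-1.8477 = -18.477, grad_y = 2*7*3.3617 = 47.0638
  x_1 = -1.8477 - 0.05*-18.477 = -0.9239
  y_1 = 3.3617 - 0.05*47.0638 = 1.0085
Step 2: grad_x = 2*5*-0.9239 = -9.2385, grad_y = 2*7*1.0085 = 14.1191
  x_2 = -0.9239 - 0.05*-9.2385 = -0.4619
  y_2 = 1.0085 - 0.05*14.1191 = 0.3026
Step 3: grad_x = 2*5*-0.4619 = -4.6193, grad_y = 2*7*0.3026 = 4.2357
  x_3 = -0.4619 - 0.05*-4.6193 = -0.231
  y_3 = 0.3026 - 0.05*4.2357 = 0.0908
Step 4: grad_x = 2*5*-0.231 = -2.3096, grad_y = 2*7*0.0908 = 1.2707
  x_4 = -0.231 - 0.05*-2.3096 = -0.1155
  y_4 = 0.0908 - 0.05*1.2707 = 0.0272
f(-0.1155, 0.0272) = 5*(-0.1155)^2 + 7*0.0272^2 = 0.0719


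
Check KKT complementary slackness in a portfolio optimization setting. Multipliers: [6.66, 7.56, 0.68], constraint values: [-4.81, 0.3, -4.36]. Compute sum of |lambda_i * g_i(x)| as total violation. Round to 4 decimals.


KKT complementary slackness check:
lambda_1 * g_1 = 6.66 * -4.81 = -32.0346
lambda_2 * g_2 = 7.56 * 0.3 = 2.268
lambda_3 * g_3 = 0.68 * -4.36 = -2.9648
Total violation = 32.0346 + 2.268 + 2.9648 = 37.2674


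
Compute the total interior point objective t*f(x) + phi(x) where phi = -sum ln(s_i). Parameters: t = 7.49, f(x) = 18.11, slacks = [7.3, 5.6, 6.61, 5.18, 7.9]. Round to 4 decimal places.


Step 1: Compute log-barrier.
ln values: [1.9879, 1.7228, 1.8886, 1.6448, 2.0669]
phi = -(1.9879 + 1.7228 + 1.8886 + 1.6448 + 2.0669) = -9.3109
Step 2: Compute augmented objective.
t*f(x) = 7.49*18.11 = 135.6439
Total = 135.6439 - 9.3109 = 126.333


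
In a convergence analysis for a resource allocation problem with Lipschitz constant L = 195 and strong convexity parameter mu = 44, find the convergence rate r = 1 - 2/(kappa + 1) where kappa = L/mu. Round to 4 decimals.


Step 1: Compute the condition number.
kappa = L/mu = 195/44 = 4.4318
Step 2: Compute the convergence rate.
r = 1 - 2/(kappa + 1) = 1 - 2*mu/(L + mu) = (L - mu)/(L + mu) = 151/239 = 0.6318


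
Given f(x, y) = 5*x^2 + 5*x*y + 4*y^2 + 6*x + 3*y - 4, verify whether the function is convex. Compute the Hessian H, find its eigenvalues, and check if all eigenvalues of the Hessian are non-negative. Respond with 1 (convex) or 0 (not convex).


The Hessian of f(x,y) = 5*x^2 + 5*x*y + 4*y^2 + 6*x + 3*y - 4 is:
H = [[10, 5], [5, 8]]
Trace = 10 + 8 = 18
Determinant = 10*8 - (5)^2 = 55
Discriminant = (18)^2 - 4*55 = 104.0
Eigenvalues: lambda_1 = 3.901, lambda_2 = 14.099
The function is convex.

1


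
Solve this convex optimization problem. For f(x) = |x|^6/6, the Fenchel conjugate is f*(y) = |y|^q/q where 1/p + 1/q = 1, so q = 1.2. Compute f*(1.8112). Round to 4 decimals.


The conjugate exponent q satisfies 1/p + 1/q = 1.
p = 6, so q = 6/(6 - 1) = 1.2
|y|^q = 1.8112^1.2 = 2.0397
f*(1.8112) = 2.0397 / 1.2 = 1.6997


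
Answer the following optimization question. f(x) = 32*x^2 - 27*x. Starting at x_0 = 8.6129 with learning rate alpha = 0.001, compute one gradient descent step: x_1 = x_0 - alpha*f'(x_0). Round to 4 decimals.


We compute the gradient at x_0 and apply the update.
f'(x) = 64*x - 27
f'(8.6129) = 64*8.6129 - 27 = 524.2256
x_1 = 8.6129 - 0.001*524.2256 = 8.0887


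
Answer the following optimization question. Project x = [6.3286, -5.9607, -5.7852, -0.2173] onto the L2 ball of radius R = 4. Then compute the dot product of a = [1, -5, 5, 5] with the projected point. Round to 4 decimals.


Step 1: Compute ||x|| (intermediates to 6 decimals).
||x|| = sqrt(6.3286^2 + (-5.9607)^2 + (-5.7852)^2 + (-0.2173)^2) = 10.444945
Step 2: Project.
Since ||x|| > R, scale = R/||x|| = 4/10.444945 = 0.38296, proj(x) = scale * x
proj(x) = [2.423601, -2.28271, -2.2155, -0.083217]
Step 3: Dot product.
a^T * proj(x) = 1*2.423601 - 5*(-2.28271) + 5*(-2.2155) + 5*(-0.083217) = 2.3436


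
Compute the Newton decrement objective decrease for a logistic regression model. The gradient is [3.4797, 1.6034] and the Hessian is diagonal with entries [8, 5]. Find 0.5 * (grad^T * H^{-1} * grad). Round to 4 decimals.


Step 1: H is diagonal, so H^(-1) * g = [0.435, 0.3207].
Step 2: g^T H^(-1) g = sum_i g_i^2 / H_ii
  = (3.4797)^2/8 + (1.6034)^2/5
  = 1.5135 + 0.5142 = 2.0277
Step 3: Objective decrease = 0.5 * g^T H^(-1) g = 1.0139


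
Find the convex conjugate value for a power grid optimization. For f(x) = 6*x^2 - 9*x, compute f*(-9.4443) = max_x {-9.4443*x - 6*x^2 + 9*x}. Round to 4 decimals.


f*(y) = sup_x {y*x - a*x^2 - b*x} = sup_x {(y-b)*x - a*x^2}
FOC: (y - b) - 2a*x = 0 => x* = (y - b)/(2a)
x* = (-9.4443 + 9)/(2*6) = -0.037
f*(-9.4443) = (y-b)^2/(4a) = (-9.4443 + 9)^2/(4*6)
= 0.1974/24 = 0.0082


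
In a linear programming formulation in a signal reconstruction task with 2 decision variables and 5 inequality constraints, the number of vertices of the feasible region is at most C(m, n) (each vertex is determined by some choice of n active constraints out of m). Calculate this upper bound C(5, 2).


Each vertex corresponds to some choice of n active constraints out of m, so the number of vertices is at most C(m, n) = m! / (n!(m-n)!).
m = 5, n = 2
Numerator: 5 * 4
Denominator: 2! = 2
C(5, 2) = 10


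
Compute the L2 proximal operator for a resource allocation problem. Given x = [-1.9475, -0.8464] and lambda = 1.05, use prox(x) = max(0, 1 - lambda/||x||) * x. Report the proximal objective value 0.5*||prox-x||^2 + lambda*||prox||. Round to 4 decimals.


Step 1: Compute ||x||.
||x|| = 2.1235
Step 2: Compute scaling factor.
scale = max(0, 1 - 1.05/2.1235) = 0.5055
Step 3: prox(x) = [-0.9845, -0.4279]
||prox(x)|| = 1.0735
Step 4: Proximal objective.
0.5*||prox-x||^2 = 0.5513
lambda*||prox|| = 1.1272
Total = 1.6784


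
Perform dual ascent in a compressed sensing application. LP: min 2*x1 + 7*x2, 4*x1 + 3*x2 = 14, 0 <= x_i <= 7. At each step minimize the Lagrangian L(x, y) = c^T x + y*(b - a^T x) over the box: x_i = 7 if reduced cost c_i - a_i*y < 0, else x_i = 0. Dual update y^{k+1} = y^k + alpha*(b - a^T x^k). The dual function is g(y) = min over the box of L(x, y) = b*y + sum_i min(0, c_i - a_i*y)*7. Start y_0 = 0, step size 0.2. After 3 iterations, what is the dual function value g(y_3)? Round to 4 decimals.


Dual ascent for LP: min 2*x1 + 7*x2, 4*x1 + 3*x2 = 14, 0 <= x_i <= 7
Step 1: y^k = 0.0, reduced costs: (2.0, 7.0)
  x^k = (0.0, 0.0), subgradient = b - a^T x = 14.0
  y^{k+1} = 0.0 + 0.2*14.0 = 2.8
Step 2: y^k = 2.8, reduced costs: (-9.2, -1.4)
  x^k = (7.0, 7.0), subgradient = b - a^T x = -35.0
  y^{k+1} = 2.8 + 0.2*-35.0 = -4.2
Step 3: y^k = -4.2, reduced costs: (18.8, 19.6)
  x^k = (0.0, 0.0), subgradient = b - a^T x = 14.0
  y^{k+1} = -4.2 + 0.2*14.0 = -1.4
Dual objective at y_3 = -1.4: reduced costs (7.6, 11.2), box minimizer x = (0.0, 0.0)
g(y_3) = b*y + (c1 - a1*y)*x1 + (c2 - a2*y)*x2 = 14*(-1.4) + 7.6*0.0 + 11.2*0.0 = -19.6 + 0.0 + 0.0 = -19.6


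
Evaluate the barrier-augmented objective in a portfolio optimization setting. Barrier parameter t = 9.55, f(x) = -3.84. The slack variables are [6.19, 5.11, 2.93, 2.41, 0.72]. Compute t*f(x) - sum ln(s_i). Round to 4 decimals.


Step 1: Compute log-barrier.
ln values: [1.8229, 1.6312, 1.075, 0.8796, -0.3285]
phi = -(1.8229 + 1.6312 + 1.075 + 0.8796 - 0.3285) = -5.0803
Step 2: Compute augmented objective.
t*f(x) = 9.55*-3.84 = -36.672
Total = -36.672 - 5.0803 = -41.7523


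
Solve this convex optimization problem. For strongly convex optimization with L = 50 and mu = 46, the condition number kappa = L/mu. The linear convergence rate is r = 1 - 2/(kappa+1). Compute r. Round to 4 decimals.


Step 1: Compute the condition number.
kappa = L/mu = 50/46 = 1.087
Step 2: Compute the convergence rate.
r = 1 - 2/(kappa + 1) = 1 - 2*mu/(L + mu) = (L - mu)/(L + mu) = 4/96 = 0.0417


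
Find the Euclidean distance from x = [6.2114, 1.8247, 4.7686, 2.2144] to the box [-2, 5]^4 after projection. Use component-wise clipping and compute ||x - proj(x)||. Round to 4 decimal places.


Project each component onto [-2, 5].
clip(6.2114) = 5.0, clip(1.8247) = 1.8247, clip(4.7686) = 4.7686, clip(2.2144) = 2.2144
Projection = [5.0, 1.8247, 4.7686, 2.2144]
Squared diffs: [1.4675, 0.0, 0.0, 0.0]
Distance = sqrt(1.4675) = 1.2114


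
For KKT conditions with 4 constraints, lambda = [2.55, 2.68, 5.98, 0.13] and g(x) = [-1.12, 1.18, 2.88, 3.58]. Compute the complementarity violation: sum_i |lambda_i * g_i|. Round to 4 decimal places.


KKT complementary slackness check:
lambda_1 * g_1 = 2.55 * -1.12 = -2.856
lambda_2 * g_2 = 2.68 * 1.18 = 3.1624
lambda_3 * g_3 = 5.98 * 2.88 = 17.2224
lambda_4 * g_4 = 0.13 * 3.58 = 0.4654
Total violation = 2.856 + 3.1624 + 17.2224 + 0.4654 = 23.7062


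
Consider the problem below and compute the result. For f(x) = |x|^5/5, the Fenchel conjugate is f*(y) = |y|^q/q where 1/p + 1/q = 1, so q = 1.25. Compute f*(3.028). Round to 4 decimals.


The conjugate exponent q satisfies 1/p + 1/q = 1.
p = 5, so q = 5/(5 - 1) = 1.25
|y|^q = 3.028^1.25 = 3.9943
f*(3.028) = 3.9943 / 1.25 = 3.1955


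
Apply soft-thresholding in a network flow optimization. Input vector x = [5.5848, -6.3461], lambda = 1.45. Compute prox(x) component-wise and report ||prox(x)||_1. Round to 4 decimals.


Soft-thresholding with lambda = 1.45:
prox(5.5848) = sign(5.5848)*max(|5.5848| - 1.45, 0) = 4.1348
prox(-6.3461) = sign(-6.3461)*max(|-6.3461| - 1.45, 0) = -4.8961
prox(x) = [4.1348, -4.8961]
||prox(x)||_1 = 4.1348 + 4.8961 = 9.0309


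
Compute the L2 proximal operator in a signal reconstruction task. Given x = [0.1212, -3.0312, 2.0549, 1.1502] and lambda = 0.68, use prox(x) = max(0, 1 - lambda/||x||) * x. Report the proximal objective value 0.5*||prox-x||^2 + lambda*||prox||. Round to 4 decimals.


Step 1: Compute ||x||.
||x|| = 3.8404
Step 2: Compute scaling factor.
scale = max(0, 1 - 0.68/3.8404) = 0.8229
Step 3: prox(x) = [0.0997, -2.4945, 1.691, 0.9465]
||prox(x)|| = 3.1604
Step 4: Proximal objective.
0.5*||prox-x||^2 = 0.2312
lambda*||prox|| = 2.1491
Total = 2.3803


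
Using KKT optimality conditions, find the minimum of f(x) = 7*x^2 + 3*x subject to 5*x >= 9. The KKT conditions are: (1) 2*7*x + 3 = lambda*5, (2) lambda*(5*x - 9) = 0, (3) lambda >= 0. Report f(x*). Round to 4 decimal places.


Step 1: Try lambda = 0 (constraint inactive).
x_unc = -3/(2*7) = -0.2143
Check: 5*-0.2143 = -1.0715 < 9 -- violated!
Step 2: Constraint must be active: 5*x = 9
x* = 9/5 = 1.8
lambda = (2*7*1.8 + 3)/5 = 5.64
Step 3: Compute optimal value.
f(x*) = 7*1.8^2 + 3*1.8 = 28.08


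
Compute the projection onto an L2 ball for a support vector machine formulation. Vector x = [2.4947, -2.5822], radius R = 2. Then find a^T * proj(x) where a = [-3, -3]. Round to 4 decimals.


Step 1: Compute ||x|| (intermediates to 6 decimals).
||x|| = sqrt(2.4947^2 + (-2.5822)^2) = 3.590444
Step 2: Project.
Since ||x|| > R, scale = R/||x|| = 2/3.590444 = 0.557034, proj(x) = scale * x
proj(x) = [1.389633, -1.438373]
Step 3: Dot product.
a^T * proj(x) = -3*1.389633 - 3*(-1.438373) = 0.1462


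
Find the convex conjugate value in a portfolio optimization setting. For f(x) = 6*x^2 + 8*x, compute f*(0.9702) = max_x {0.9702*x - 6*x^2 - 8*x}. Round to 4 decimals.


f*(y) = sup_x {y*x - a*x^2 - b*x} = sup_x {(y-b)*x - a*x^2}
FOC: (y - b) - 2a*x = 0 => x* = (y - b)/(2a)
x* = (0.9702 - 8)/(2*6) = -0.5858
f*(0.9702) = (y-b)^2/(4a) = (0.9702 - 8)^2/(4*6)
= 49.4181/24 = 2.0591


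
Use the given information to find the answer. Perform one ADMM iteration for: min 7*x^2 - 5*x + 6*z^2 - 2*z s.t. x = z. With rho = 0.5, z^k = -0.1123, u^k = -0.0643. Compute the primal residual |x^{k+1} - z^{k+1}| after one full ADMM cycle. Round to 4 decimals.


ADMM iteration with rho = 0.5, z^k = -0.1123, u^k = -0.0643
Step 1: x-update.
Minimize 7*x^2 - 5*x + (0.5/2)*(x + 0.1123 - 0.0643)^2
FOC: (2*7 + 0.5)*x = 5 + 0.5*(-0.1123 + 0.0643)
x^{k+1} = 0.3432
Step 2: z-update.
Minimize 6*z^2 - 2*z + (0.5/2)*(0.3432 - z - 0.0643)^2
FOC: (2*6 + 0.5)*z = 2 + 0.5*(0.3432 - 0.0643)
z^{k+1} = 0.1712
Step 3: u-update.
u^{k+1} = -0.0643 + 0.3432 - 0.1712 = 0.1077
Step 4: Primal residual = |0.3432 - 0.1712| = 0.172
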